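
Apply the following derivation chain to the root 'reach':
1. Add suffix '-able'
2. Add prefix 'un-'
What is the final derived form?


Step 1: Add suffix '-able' to 'reach' = 'reachable'
Step 2: Add prefix 'un-' to 'reachable' = 'unreachable'

unreachable


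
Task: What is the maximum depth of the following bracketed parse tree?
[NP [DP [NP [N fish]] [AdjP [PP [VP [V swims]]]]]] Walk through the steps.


Count bracket nesting levels:
'[' at pos 0: depth = 1
'[' at pos 4: depth = 2
'[' at pos 8: depth = 3
'[' at pos 12: depth = 4
'[' at pos 22: depth = 3
'[' at pos 28: depth = 4
'[' at pos 32: depth = 5
'[' at pos 36: depth = 6
Maximum depth reached: 6

6


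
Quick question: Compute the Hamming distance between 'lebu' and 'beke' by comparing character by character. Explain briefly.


Alignment:
Position 1: 'l' vs 'b' = DIFFER
Position 2: 'e' vs 'e' = match
Position 3: 'b' vs 'k' = DIFFER
Position 4: 'u' vs 'e' = DIFFER
Total differences: 3

3


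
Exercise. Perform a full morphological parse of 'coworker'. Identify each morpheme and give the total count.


Step 1: Identify prefix: 'co' (meaning: together)
Step 2: Identify root: 'work'
Step 3: Identify suffix(es): 'er'
Decomposition: co- (prefix: together) + work (root) + -er (suffix: one who)
Total morphemes: 3

3 morphemes (co- (prefix: together) + work (root) + -er (suffix: one who))


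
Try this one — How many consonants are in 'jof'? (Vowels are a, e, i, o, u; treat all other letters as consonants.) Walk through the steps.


Consonants in 'jof': j, f = 2 consonants.

2


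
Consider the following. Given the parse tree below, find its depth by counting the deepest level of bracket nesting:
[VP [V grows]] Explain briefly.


Count bracket nesting levels:
'[' at pos 0: depth = 1
'[' at pos 4: depth = 2
Maximum depth reached: 2

2


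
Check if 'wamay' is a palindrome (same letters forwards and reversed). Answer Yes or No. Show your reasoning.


Forward: 'wamay'
Reversed: 'yamaw'
They differ.

No


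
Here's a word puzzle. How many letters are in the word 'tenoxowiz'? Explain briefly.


Spell out 'tenoxowiz' and number each letter: t(1), e(2), n(3), o(4), x(5), o(6), w(7), i(8), z(9). Total: 9 letters.

9


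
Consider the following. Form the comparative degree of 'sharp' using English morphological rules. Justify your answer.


Apply comparative formation (add -er): 'sharp' -> 'sharper'.

sharper


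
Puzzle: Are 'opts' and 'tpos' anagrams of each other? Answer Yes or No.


Sorted letters of 'opts': 'opst'
Sorted letters of 'tpos': 'opst'
They match.

Yes


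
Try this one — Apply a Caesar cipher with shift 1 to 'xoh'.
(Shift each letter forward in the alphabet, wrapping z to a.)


Shift each letter by 1: x -> y, o -> p, h -> i. Result: 'ypi'.

ypi


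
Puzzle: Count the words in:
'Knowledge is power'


Split into words: Knowledge | is | power = 3 words.

3


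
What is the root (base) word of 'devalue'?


Remove prefix 'de' from 'devalue' to get root 'value'.

value


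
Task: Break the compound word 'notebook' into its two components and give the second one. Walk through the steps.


Split 'notebook' into 'note' + 'book'. The second part is 'book'.

book


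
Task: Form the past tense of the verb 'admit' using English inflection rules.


Apply rule: Double final consonant and add -ed. 'admit' becomes 'admitted'.

admitted


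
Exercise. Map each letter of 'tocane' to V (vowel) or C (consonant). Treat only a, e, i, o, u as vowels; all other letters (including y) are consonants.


Letter mapping: t = C, o = V, c = C, a = V, n = C, e = V.

CVCVCV


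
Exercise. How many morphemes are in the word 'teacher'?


Decomposition: teach (root) + -er (suffix) = 2 morpheme(s)

2 morphemes


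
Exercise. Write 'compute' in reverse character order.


Reverse 'compute' character by character: 'etupmoc'.

etupmoc


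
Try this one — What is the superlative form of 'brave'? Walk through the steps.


Apply superlative formation (ends in e: add -st): 'brave' -> 'bravest'.

bravest


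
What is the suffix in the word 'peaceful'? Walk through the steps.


The word 'peaceful' = 'peace' (root) + '-ful' (suffix). The suffix is '-ful'.

ful


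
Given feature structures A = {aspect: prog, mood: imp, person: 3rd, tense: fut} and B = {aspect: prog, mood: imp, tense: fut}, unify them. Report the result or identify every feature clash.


Compare features:
aspect: A=prog vs B=prog -> unified: prog
mood: A=imp vs B=imp -> unified: imp
person: A=3rd vs B=_ -> unified: 3rd
tense: A=fut vs B=fut -> unified: fut
No clashes found.

Unified: {aspect: prog, mood: imp, person: 3rd, tense: fut}


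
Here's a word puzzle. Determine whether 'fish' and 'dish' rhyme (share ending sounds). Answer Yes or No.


Rime (stressed vowel + following sounds) of 'fish': -ish = /ɪʃ/
Rime of 'dish': -ish = /ɪʃ/
/ɪʃ/ and /ɪʃ/ are the same ending sound, so the words rhyme.

Yes


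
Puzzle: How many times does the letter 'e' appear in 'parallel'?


Letter 'e' in 'parallel': found at position(s) 7 = 1 occurrence(s).

1


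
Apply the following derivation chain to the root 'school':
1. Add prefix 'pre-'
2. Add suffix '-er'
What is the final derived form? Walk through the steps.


Step 1: Add prefix 'pre-' to 'school' = 'preschool'
Step 2: Add suffix '-er' to 'preschool' = 'preschooler'

preschooler


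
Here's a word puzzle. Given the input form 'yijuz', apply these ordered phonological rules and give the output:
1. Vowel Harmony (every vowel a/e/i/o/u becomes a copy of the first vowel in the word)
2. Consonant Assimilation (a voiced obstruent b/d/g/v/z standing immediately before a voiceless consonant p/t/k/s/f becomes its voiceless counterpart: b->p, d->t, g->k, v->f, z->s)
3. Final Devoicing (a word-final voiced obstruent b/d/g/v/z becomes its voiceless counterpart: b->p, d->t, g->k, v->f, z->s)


Starting form: 'yijuz'
Rule 1: Vowel Harmony: all vowels become 'i' (matching first vowel). 'yijuz' -> 'yijiz'
Rule 2: Consonant Assimilation: no voiced obstruent (b/d/g/v/z) stands immediately before a voiceless consonant (p/t/k/s/f). No change.
Rule 3: Final Devoicing: word-final voiced obstruent 'z' becomes voiceless 's'. 'yijiz' -> 'yijis'
Final form: 'yijis'

yijis


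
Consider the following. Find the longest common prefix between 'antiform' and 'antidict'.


Compare from the start: 4 characters match: 'anti'. Mismatch at position 5: 'f' vs 'd'.

anti


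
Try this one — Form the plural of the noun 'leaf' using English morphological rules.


Apply rule: Change -f to -ves. 'leaf' becomes 'leaves'.

leaves


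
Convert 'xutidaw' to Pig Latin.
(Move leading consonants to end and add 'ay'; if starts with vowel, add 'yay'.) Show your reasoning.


'xutidaw': move consonant cluster 'x' to end and add 'ay': 'utidawxay'.

utidawxay


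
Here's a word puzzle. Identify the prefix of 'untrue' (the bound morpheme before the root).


The word 'untrue' = 'un' (prefix) + 'true' (root). The prefix is 'un'.

un


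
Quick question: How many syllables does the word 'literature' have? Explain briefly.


Break 'literature' into syllables: lit-er-a-ture -> lit | er | a | ture = 4 syllables

4 syllables


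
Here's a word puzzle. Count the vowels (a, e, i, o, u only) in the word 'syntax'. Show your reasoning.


Vowels in 'syntax': a = 1 vowels.

1


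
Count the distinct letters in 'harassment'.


Unique letters in 'harassment': {a, e, h, m, n, r, s, t} = 8 distinct letters.

8


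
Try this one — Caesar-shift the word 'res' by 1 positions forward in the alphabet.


Shift each letter by 1: r -> s, e -> f, s -> t. Result: 'sft'.

sft


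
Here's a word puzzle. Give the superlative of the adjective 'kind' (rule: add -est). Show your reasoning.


Apply superlative formation (add -est): 'kind' -> 'kindest'.

kindest


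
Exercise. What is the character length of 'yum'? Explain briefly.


Spell out 'yum' and number each letter: y(1), u(2), m(3). Total: 3 letters.

3


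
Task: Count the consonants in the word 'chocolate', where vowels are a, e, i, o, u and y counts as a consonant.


Consonants in 'chocolate': c, h, c, l, t = 5 consonants.

5


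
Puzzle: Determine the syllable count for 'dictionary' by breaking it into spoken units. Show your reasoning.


Break 'dictionary' into syllables: dic-tion-ar-y -> dic | tion | ar | y = 4 syllables

4 syllables


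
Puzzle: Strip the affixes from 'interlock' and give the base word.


Remove prefix 'inter' from 'interlock' to get root 'lock'.

lock


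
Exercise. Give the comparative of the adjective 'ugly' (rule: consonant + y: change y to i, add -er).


Apply comparative formation (consonant + y: change y to i, add -er): 'ugly' -> 'uglier'.

uglier


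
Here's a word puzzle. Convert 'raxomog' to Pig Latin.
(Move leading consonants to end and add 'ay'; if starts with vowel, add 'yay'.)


'raxomog': move consonant cluster 'r' to end and add 'ay': 'axomogray'.

axomogray


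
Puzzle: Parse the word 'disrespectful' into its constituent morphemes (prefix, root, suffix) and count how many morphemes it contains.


Step 1: Identify prefix: 'dis' (meaning: not/apart)
Step 2: Identify root: 'respect'
Step 3: Identify suffix(es): 'ful'
Decomposition: dis- (prefix: not/apart) + respect (root) + -ful (suffix: full of)
Total morphemes: 3

3 morphemes (dis- (prefix: not/apart) + respect (root) + -ful (suffix: full of))


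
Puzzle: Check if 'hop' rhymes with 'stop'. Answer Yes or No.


Rime (stressed vowel + following sounds) of 'hop': -op = /ɒp/
Rime of 'stop': -op = /ɒp/
/ɒp/ and /ɒp/ are the same ending sound, so the words rhyme.

Yes


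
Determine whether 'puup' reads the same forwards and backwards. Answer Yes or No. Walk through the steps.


Forward: 'puup'
Reversed: 'puup'
They are identical.

Yes


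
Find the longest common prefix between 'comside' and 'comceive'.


Compare from the start: 3 characters match: 'com'. Mismatch at position 4: 's' vs 'c'.

com


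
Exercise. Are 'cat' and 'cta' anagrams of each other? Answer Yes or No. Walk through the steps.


Sorted letters of 'cat': 'act'
Sorted letters of 'cta': 'act'
They match.

Yes


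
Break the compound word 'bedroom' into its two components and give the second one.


Split 'bedroom' into 'bed' + 'room'. The second part is 'room'.

room


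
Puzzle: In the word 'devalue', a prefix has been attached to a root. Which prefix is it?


The word 'devalue' = 'de' (prefix) + 'value' (root). The prefix is 'de'.

de


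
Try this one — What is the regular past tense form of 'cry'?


Apply rule: Change -y to -ied. 'cry' becomes 'cried'.

cried


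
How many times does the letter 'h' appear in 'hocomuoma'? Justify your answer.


Letter 'h' in 'hocomuoma': found at position(s) 1 = 1 occurrence(s).

1


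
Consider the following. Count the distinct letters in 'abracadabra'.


Unique letters in 'abracadabra': {a, b, c, d, r} = 5 distinct letters.

5


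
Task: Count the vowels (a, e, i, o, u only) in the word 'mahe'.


Vowels in 'mahe': a, e = 2 vowels.

2


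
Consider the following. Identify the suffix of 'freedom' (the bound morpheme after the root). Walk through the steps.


The word 'freedom' = 'free' (root) + '-dom' (suffix). The suffix is '-dom'.

dom


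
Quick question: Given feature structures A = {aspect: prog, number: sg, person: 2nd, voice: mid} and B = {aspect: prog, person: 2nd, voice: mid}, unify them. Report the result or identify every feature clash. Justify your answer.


Compare features:
aspect: A=prog vs B=prog -> unified: prog
number: A=sg vs B=_ -> unified: sg
person: A=2nd vs B=2nd -> unified: 2nd
voice: A=mid vs B=mid -> unified: mid
No clashes found.

Unified: {aspect: prog, number: sg, person: 2nd, voice: mid}


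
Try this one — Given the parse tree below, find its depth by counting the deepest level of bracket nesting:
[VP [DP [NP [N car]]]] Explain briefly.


Count bracket nesting levels:
'[' at pos 0: depth = 1
'[' at pos 4: depth = 2
'[' at pos 8: depth = 3
'[' at pos 12: depth = 4
Maximum depth reached: 4

4


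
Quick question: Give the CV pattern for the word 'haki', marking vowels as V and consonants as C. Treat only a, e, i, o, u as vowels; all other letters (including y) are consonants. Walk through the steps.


Letter mapping: h = C, a = V, k = C, i = V.

CVCV


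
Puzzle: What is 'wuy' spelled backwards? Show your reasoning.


Reverse 'wuy' character by character: 'yuw'.

yuw


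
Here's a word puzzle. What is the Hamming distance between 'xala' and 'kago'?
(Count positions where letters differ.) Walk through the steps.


Alignment:
Position 1: 'x' vs 'k' = DIFFER
Position 2: 'a' vs 'a' = match
Position 3: 'l' vs 'g' = DIFFER
Position 4: 'a' vs 'o' = DIFFER
Total differences: 3

3


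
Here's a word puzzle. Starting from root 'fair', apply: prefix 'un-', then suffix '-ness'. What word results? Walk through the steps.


Step 1: Add prefix 'un-' to 'fair' = 'unfair'
Step 2: Add suffix '-ness' to 'unfair' = 'unfairness'

unfairness


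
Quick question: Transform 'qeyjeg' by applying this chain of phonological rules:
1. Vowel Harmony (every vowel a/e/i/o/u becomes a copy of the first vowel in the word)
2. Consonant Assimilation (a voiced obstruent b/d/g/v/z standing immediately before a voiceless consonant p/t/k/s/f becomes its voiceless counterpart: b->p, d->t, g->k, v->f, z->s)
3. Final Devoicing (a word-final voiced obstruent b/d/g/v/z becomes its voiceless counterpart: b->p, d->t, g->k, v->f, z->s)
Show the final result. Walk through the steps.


Starting form: 'qeyjeg'
Rule 1: Vowel Harmony: all vowels already match. No change.
Rule 2: Consonant Assimilation: no voiced obstruent (b/d/g/v/z) stands immediately before a voiceless consonant (p/t/k/s/f). No change.
Rule 3: Final Devoicing: word-final voiced obstruent 'g' becomes voiceless 'k'. 'qeyjeg' -> 'qeyjek'
Final form: 'qeyjek'

qeyjek


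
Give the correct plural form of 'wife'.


Apply rule: Change -fe to -ves. 'wife' becomes 'wives'.

wives


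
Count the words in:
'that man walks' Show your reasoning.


Split into words: that | man | walks = 3 words.

3


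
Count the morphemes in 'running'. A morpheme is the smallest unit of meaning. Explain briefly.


Decomposition: run (root) + -ing (suffix) = 2 morpheme(s)

2 morphemes


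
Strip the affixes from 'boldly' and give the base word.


Remove suffix '-ly' from 'boldly' to get root 'bold'.

bold


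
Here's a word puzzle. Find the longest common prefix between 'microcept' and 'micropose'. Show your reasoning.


Compare from the start: 5 characters match: 'micro'. Mismatch at position 6: 'c' vs 'p'.

micro


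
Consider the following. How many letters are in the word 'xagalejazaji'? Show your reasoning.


Spell out 'xagalejazaji' and number each letter: x(1), a(2), g(3), a(4), l(5), e(6), j(7), a(8), z(9), a(10), j(11), i(12). Total: 12 letters.

12


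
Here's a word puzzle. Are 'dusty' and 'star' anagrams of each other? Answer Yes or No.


Sorted letters of 'dusty': 'dstuy'
Sorted letters of 'star': 'arst'
They do not match.

No


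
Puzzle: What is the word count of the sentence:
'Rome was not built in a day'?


Split into words: Rome | was | not | built | in | a | day = 7 words.

7


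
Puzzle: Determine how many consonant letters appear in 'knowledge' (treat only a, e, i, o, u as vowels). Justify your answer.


Consonants in 'knowledge': k, n, w, l, d, g = 6 consonants.

6


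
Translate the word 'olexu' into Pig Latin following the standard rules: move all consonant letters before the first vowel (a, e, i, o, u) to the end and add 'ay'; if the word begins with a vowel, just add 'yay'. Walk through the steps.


'olexu' starts with a vowel, so add 'yay': 'olexuyay'.

olexuyay


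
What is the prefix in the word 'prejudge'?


The word 'prejudge' = 'pre' (prefix) + 'judge' (root). The prefix is 'pre'.

pre


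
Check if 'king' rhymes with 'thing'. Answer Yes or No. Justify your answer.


Rime (stressed vowel + following sounds) of 'king': -ing = /ɪŋ/
Rime of 'thing': -ing = /ɪŋ/
/ɪŋ/ and /ɪŋ/ are the same ending sound, so the words rhyme.

Yes


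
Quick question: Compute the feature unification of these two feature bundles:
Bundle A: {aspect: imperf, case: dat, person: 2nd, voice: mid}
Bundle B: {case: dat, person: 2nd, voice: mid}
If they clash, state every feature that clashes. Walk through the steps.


Compare features:
aspect: A=imperf vs B=_ -> unified: imperf
case: A=dat vs B=dat -> unified: dat
person: A=2nd vs B=2nd -> unified: 2nd
voice: A=mid vs B=mid -> unified: mid
No clashes found.

Unified: {aspect: imperf, case: dat, person: 2nd, voice: mid}


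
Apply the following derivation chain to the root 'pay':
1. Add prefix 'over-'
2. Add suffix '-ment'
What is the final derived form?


Step 1: Add prefix 'over-' to 'pay' = 'overpay'
Step 2: Add suffix '-ment' to 'overpay' = 'overpayment'

overpayment


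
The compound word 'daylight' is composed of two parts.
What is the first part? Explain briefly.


Split 'daylight' into 'day' + 'light'. The first part is 'day'.

day


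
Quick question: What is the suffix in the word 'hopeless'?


The word 'hopeless' = 'hope' (root) + '-less' (suffix). The suffix is '-less'.

less


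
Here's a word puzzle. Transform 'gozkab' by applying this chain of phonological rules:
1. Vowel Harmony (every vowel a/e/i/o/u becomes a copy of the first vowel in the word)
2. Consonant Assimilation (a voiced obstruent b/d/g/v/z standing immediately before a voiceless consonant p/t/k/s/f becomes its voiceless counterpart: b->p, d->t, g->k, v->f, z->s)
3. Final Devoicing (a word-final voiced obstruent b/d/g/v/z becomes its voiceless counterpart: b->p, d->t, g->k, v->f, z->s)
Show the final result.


Starting form: 'gozkab'
Rule 1: Vowel Harmony: all vowels become 'o' (matching first vowel). 'gozkab' -> 'gozkob'
Rule 2: Consonant Assimilation: voiced obstruent before voiceless consonant becomes voiceless ('zk' -> 'sk'). 'gozkob' -> 'goskob'
Rule 3: Final Devoicing: word-final voiced obstruent 'b' becomes voiceless 'p'. 'goskob' -> 'goskop'
Final form: 'goskop'

goskop


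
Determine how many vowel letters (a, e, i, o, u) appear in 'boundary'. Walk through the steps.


Vowels in 'boundary': o, u, a = 3 vowels.

3


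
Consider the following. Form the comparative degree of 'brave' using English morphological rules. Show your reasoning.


Apply comparative formation (ends in e: add -r): 'brave' -> 'braver'.

braver


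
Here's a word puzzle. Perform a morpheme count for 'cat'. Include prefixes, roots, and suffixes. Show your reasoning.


Decomposition: cat (free morpheme) = 1 morpheme(s)

1 morphemes


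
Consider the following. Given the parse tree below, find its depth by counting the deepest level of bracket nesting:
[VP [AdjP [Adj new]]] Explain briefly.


Count bracket nesting levels:
'[' at pos 0: depth = 1
'[' at pos 4: depth = 2
'[' at pos 10: depth = 3
Maximum depth reached: 3

3


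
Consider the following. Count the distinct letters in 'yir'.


Unique letters in 'yir': {i, r, y} = 3 distinct letters.

3


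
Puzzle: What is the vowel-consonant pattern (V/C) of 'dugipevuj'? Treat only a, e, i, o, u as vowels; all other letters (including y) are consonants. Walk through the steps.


Letter mapping: d = C, u = V, g = C, i = V, p = C, e = V, v = C, u = V, j = C.

CVCVCVCVC


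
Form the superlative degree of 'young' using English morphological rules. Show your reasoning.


Apply superlative formation (add -est): 'young' -> 'youngest'.

youngest


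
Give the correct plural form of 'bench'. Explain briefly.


Apply rule: Add -es (sibilant/fricative ending). 'bench' becomes 'benches'.

benches


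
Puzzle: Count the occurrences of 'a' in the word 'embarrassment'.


Letter 'a' in 'embarrassment': found at position(s) 4, 7 = 2 occurrence(s).

2


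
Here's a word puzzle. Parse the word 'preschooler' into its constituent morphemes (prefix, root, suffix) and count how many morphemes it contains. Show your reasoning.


Step 1: Identify prefix: 'pre' (meaning: before)
Step 2: Identify root: 'school'
Step 3: Identify suffix(es): 'er'
Decomposition: pre- (prefix: before) + school (root) + -er (suffix: one who)
Total morphemes: 3

3 morphemes (pre- (prefix: before) + school (root) + -er (suffix: one who))


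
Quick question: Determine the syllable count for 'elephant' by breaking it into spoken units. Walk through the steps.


Break 'elephant' into syllables: el-e-phant -> el | e | phant = 3 syllables

3 syllables


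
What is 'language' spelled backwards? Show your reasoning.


Reverse 'language' character by character: 'egaugnal'.

egaugnal


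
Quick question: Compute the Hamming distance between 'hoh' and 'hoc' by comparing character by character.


Alignment:
Position 1: 'h' vs 'h' = match
Position 2: 'o' vs 'o' = match
Position 3: 'h' vs 'c' = DIFFER
Total differences: 1

1


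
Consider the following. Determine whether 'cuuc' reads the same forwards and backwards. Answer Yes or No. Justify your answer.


Forward: 'cuuc'
Reversed: 'cuuc'
They are identical.

Yes


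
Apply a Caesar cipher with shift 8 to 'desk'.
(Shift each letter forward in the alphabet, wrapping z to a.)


Shift each letter by 8: d -> l, e -> m, s -> a, k -> s. Result: 'lmas'.

lmas


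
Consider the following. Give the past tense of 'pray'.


Apply rule: Add -ed. 'pray' becomes 'prayed'.

prayed


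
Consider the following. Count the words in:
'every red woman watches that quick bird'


Split into words: every | red | woman | watches | that | quick | bird = 7 words.

7


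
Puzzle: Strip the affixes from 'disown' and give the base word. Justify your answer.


Remove prefix 'dis' from 'disown' to get root 'own'.

own


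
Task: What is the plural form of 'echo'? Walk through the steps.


Apply rule: Add -es (consonant + o). 'echo' becomes 'echoes'.

echoes


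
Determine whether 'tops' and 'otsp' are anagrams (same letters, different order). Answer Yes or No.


Sorted letters of 'tops': 'opst'
Sorted letters of 'otsp': 'opst'
They match.

Yes


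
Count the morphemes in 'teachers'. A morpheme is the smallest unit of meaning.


Decomposition: teach (root) + -er (suffix) + -s (plural) = 3 morpheme(s)

3 morphemes


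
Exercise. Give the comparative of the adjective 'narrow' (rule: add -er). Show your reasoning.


Apply comparative formation (add -er): 'narrow' -> 'narrower'.

narrower


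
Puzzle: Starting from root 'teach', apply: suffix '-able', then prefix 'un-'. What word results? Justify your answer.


Step 1: Add suffix '-able' to 'teach' = 'teachable'
Step 2: Add prefix 'un-' to 'teachable' = 'unteachable'

unteachable


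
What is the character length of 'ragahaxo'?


Spell out 'ragahaxo' and number each letter: r(1), a(2), g(3), a(4), h(5), a(6), x(7), o(8). Total: 8 letters.

8


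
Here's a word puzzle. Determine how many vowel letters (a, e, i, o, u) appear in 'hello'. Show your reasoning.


Vowels in 'hello': e, o = 2 vowels.

2


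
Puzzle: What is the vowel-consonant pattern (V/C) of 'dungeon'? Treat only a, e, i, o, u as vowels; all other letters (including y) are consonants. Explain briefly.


Letter mapping: d = C, u = V, n = C, g = C, e = V, o = V, n = C.

CVCCVVC


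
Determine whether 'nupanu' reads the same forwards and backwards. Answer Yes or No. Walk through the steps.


Forward: 'nupanu'
Reversed: 'unapun'
They differ.

No


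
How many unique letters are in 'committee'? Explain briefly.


Unique letters in 'committee': {c, e, i, m, o, t} = 6 distinct letters.

6


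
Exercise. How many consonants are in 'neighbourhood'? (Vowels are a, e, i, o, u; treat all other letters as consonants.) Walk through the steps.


Consonants in 'neighbourhood': n, g, h, b, r, h, d = 7 consonants.

7


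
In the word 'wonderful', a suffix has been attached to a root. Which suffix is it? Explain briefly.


The word 'wonderful' = 'wonder' (root) + '-ful' (suffix). The suffix is '-ful'.

ful


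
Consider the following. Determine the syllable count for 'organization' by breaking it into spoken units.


Break 'organization' into syllables: or-gan-i-za-tion -> or | gan | i | za | tion = 5 syllables

5 syllables


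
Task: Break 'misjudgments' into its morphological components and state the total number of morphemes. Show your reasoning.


Step 1: Identify prefix: 'mis' (meaning: wrongly)
Step 2: Identify root: 'judge'
Step 3: Identify suffix(es): 'ment, s'
Decomposition: mis- (prefix: wrongly) + judge (root) + -ment (suffix: action/result) + -s (plural)
Total morphemes: 4

4 morphemes (mis- (prefix: wrongly) + judge (root) + -ment (suffix: action/result) + -s (plural))


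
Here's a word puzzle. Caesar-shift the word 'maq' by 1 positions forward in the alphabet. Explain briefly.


Shift each letter by 1: m -> n, a -> b, q -> r. Result: 'nbr'.

nbr


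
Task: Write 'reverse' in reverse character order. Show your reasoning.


Reverse 'reverse' character by character: 'esrever'.

esrever


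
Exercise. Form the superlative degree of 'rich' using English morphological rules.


Apply superlative formation (add -est): 'rich' -> 'richest'.

richest


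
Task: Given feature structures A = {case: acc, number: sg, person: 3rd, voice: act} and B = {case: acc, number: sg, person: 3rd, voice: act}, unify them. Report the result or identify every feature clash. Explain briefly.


Compare features:
case: A=acc vs B=acc -> unified: acc
number: A=sg vs B=sg -> unified: sg
person: A=3rd vs B=3rd -> unified: 3rd
voice: A=act vs B=act -> unified: act
No clashes found.

Unified: {case: acc, number: sg, person: 3rd, voice: act}


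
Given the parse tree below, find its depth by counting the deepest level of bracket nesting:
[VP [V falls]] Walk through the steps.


Count bracket nesting levels:
'[' at pos 0: depth = 1
'[' at pos 4: depth = 2
Maximum depth reached: 2

2


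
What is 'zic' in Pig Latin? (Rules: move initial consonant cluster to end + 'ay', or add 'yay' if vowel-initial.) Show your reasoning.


'zic': move consonant cluster 'z' to end and add 'ay': 'iczay'.

iczay


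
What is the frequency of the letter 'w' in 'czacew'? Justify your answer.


Letter 'w' in 'czacew': found at position(s) 6 = 1 occurrence(s).

1


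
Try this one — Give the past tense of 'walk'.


Apply rule: Add -ed. 'walk' becomes 'walked'.

walked


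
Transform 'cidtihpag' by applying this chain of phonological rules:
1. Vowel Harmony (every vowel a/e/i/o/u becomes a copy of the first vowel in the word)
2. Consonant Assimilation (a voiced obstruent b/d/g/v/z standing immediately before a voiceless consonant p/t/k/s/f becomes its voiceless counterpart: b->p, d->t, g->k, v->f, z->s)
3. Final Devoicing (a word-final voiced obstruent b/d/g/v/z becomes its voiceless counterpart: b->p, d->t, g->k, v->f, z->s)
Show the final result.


Starting form: 'cidtihpag'
Rule 1: Vowel Harmony: all vowels become 'i' (matching first vowel). 'cidtihpag' -> 'cidtihpig'
Rule 2: Consonant Assimilation: voiced obstruent before voiceless consonant becomes voiceless ('dt' -> 'tt'). 'cidtihpig' -> 'cittihpig'
Rule 3: Final Devoicing: word-final voiced obstruent 'g' becomes voiceless 'k'. 'cittihpig' -> 'cittihpik'
Final form: 'cittihpik'

cittihpik


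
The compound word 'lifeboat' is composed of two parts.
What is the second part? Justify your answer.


Split 'lifeboat' into 'life' + 'boat'. The second part is 'boat'.

boat


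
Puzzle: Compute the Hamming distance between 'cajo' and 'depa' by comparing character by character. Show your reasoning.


Alignment:
Position 1: 'c' vs 'd' = DIFFER
Position 2: 'a' vs 'e' = DIFFER
Position 3: 'j' vs 'p' = DIFFER
Position 4: 'o' vs 'a' = DIFFER
Total differences: 4

4


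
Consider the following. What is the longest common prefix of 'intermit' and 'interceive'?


Compare from the start: 5 characters match: 'inter'. Mismatch at position 6: 'm' vs 'c'.

inter


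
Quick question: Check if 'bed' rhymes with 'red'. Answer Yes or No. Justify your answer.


Rime (stressed vowel + following sounds) of 'bed': -ed = /ɛd/
Rime of 'red': -ed = /ɛd/
/ɛd/ and /ɛd/ are the same ending sound, so the words rhyme.

Yes


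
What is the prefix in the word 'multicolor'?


The word 'multicolor' = 'multi' (prefix) + 'color' (root). The prefix is 'multi'.

multi


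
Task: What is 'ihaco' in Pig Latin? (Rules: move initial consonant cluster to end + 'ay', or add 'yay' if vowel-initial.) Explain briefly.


'ihaco' starts with a vowel, so add 'yay': 'ihacoyay'.

ihacoyay


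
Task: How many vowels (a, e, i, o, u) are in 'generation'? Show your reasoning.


Vowels in 'generation': e, e, a, i, o = 5 vowels.

5


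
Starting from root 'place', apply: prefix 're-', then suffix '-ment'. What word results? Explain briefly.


Step 1: Add prefix 're-' to 'place' = 'replace'
Step 2: Add suffix '-ment' to 'replace' = 'replacement'

replacement


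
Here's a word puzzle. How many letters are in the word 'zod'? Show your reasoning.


Spell out 'zod' and number each letter: z(1), o(2), d(3). Total: 3 letters.

3


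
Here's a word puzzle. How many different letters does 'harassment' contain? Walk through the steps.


Unique letters in 'harassment': {a, e, h, m, n, r, s, t} = 8 distinct letters.

8


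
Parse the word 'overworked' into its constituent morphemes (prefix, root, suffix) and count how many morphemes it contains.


Step 1: Identify prefix: 'over' (meaning: excessively)
Step 2: Identify root: 'work'
Step 3: Identify suffix(es): 'ed'
Decomposition: over- (prefix: excessively) + work (root) + -ed (suffix: past)
Total morphemes: 3

3 morphemes (over- (prefix: excessively) + work (root) + -ed (suffix: past))


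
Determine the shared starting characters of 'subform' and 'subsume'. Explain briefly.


Compare from the start: 3 characters match: 'sub'. Mismatch at position 4: 'f' vs 's'.

sub


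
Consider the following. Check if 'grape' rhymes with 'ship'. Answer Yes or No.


Rime (stressed vowel + following sounds) of 'grape': -ape = /eɪp/
Rime of 'ship': -ip = /ɪp/
/eɪp/ and /ɪp/ are different ending sounds, so the words do not rhyme.

No


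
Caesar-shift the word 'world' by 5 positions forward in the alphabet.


Shift each letter by 5: w -> b, o -> t, r -> w, l -> q, d -> i. Result: 'btwqi'.

btwqi


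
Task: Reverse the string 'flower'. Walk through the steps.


Reverse 'flower' character by character: 'rewolf'.

rewolf


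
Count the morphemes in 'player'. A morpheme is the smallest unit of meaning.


Decomposition: play (root) + -er (suffix) = 2 morpheme(s)

2 morphemes


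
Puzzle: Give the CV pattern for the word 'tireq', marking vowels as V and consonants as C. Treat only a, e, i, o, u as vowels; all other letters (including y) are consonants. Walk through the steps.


Letter mapping: t = C, i = V, r = C, e = V, q = C.

CVCVC


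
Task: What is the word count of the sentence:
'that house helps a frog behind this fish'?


Split into words: that | house | helps | a | frog | behind | this | fish = 8 words.

8


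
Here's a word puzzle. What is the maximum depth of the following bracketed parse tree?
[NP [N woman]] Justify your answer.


Count bracket nesting levels:
'[' at pos 0: depth = 1
'[' at pos 4: depth = 2
Maximum depth reached: 2

2


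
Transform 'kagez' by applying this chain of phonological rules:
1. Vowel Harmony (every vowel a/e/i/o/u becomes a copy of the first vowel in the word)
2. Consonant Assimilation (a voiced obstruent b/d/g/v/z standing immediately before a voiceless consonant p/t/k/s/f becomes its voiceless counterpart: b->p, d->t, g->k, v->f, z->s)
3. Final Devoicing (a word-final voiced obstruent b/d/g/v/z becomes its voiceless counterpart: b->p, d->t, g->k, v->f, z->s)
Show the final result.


Starting form: 'kagez'
Rule 1: Vowel Harmony: all vowels become 'a' (matching first vowel). 'kagez' -> 'kagaz'
Rule 2: Consonant Assimilation: no voiced obstruent (b/d/g/v/z) stands immediately before a voiceless consonant (p/t/k/s/f). No change.
Rule 3: Final Devoicing: word-final voiced obstruent 'z' becomes voiceless 's'. 'kagaz' -> 'kagas'
Final form: 'kagas'

kagas


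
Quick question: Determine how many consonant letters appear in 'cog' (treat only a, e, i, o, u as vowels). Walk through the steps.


Consonants in 'cog': c, g = 2 consonants.

2


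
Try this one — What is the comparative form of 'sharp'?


Apply comparative formation (add -er): 'sharp' -> 'sharper'.

sharper


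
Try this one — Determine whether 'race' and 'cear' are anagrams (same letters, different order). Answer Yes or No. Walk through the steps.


Sorted letters of 'race': 'acer'
Sorted letters of 'cear': 'acer'
They match.

Yes


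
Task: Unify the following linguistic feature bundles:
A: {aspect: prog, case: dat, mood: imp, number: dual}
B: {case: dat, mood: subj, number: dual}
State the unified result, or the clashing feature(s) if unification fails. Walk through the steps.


Compare features:
aspect: A=prog vs B=_ -> unified: prog
case: A=dat vs B=dat -> unified: dat
mood: A=imp vs B=subj -> CLASH
number: A=dual vs B=dual -> unified: dual
Clash detected on feature 'mood' (imp vs subj); unification fails.

CLASH on 'mood' (imp vs subj)


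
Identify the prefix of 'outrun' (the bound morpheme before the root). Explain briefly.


The word 'outrun' = 'out' (prefix) + 'run' (root). The prefix is 'out'.

out


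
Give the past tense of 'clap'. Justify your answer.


Apply rule: Double final consonant and add -ed. 'clap' becomes 'clapped'.

clapped


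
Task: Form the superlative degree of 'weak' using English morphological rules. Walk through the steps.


Apply superlative formation (add -est): 'weak' -> 'weakest'.

weakest


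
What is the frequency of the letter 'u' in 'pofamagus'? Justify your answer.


Letter 'u' in 'pofamagus': found at position(s) 8 = 1 occurrence(s).

1


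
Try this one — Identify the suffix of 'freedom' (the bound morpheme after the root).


The word 'freedom' = 'free' (root) + '-dom' (suffix). The suffix is '-dom'.

dom


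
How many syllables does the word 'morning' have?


Break 'morning' into syllables: morn-ing -> morn | ing = 2 syllables

2 syllables


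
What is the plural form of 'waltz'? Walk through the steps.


Apply rule: Add -es (sibilant/fricative ending). 'waltz' becomes 'waltzes'.

waltzes


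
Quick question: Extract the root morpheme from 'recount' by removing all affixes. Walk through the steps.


Remove prefix 're' from 'recount' to get root 'count'.

count


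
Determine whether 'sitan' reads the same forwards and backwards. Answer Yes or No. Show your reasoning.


Forward: 'sitan'
Reversed: 'natis'
They differ.

No


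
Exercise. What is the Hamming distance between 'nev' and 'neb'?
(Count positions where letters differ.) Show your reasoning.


Alignment:
Position 1: 'n' vs 'n' = match
Position 2: 'e' vs 'e' = match
Position 3: 'v' vs 'b' = DIFFER
Total differences: 1

1


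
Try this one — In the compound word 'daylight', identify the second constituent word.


Split 'daylight' into 'day' + 'light'. The second part is 'light'.

light


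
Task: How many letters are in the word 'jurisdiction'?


Spell out 'jurisdiction' and number each letter: j(1), u(2), r(3), i(4), s(5), d(6), i(7), c(8), t(9), i(10), o(11), n(12). Total: 12 letters.

12


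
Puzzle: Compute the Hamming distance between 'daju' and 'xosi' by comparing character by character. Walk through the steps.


Alignment:
Position 1: 'd' vs 'x' = DIFFER
Position 2: 'a' vs 'o' = DIFFER
Position 3: 'j' vs 's' = DIFFER
Position 4: 'u' vs 'i' = DIFFER
Total differences: 4

4


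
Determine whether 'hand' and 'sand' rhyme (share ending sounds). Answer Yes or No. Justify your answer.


Rime (stressed vowel + following sounds) of 'hand': -and = /ænd/
Rime of 'sand': -and = /ænd/
/ænd/ and /ænd/ are the same ending sound, so the words rhyme.

Yes


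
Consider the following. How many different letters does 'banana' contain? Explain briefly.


Unique letters in 'banana': {a, b, n} = 3 distinct letters.

3


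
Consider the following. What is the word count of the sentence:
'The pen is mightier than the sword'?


Split into words: The | pen | is | mightier | than | the | sword = 7 words.

7


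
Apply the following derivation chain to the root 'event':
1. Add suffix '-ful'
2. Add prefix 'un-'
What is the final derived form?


Step 1: Add suffix '-ful' to 'event' = 'eventful'
Step 2: Add prefix 'un-' to 'eventful' = 'uneventful'

uneventful


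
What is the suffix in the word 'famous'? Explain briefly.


The word 'famous' = 'fame' (root) + '-ous' (suffix). The suffix is '-ous'.

ous


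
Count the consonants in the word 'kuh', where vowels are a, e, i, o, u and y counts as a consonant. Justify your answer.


Consonants in 'kuh': k, h = 2 consonants.

2


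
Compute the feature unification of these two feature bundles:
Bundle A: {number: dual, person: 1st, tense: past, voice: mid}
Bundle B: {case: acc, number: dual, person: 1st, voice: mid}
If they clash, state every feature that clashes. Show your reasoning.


Compare features:
case: A=_ vs B=acc -> unified: acc
number: A=dual vs B=dual -> unified: dual
person: A=1st vs B=1st -> unified: 1st
tense: A=past vs B=_ -> unified: past
voice: A=mid vs B=mid -> unified: mid
No clashes found.

Unified: {case: acc, number: dual, person: 1st, tense: past, voice: mid}


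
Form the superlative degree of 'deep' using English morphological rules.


Apply superlative formation (add -est): 'deep' -> 'deepest'.

deepest


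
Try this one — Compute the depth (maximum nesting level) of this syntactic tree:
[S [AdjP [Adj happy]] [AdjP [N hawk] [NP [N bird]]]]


Count bracket nesting levels:
'[' at pos 0: depth = 1
'[' at pos 3: depth = 2
'[' at pos 9: depth = 3
'[' at pos 22: depth = 2
'[' at pos 28: depth = 3
'[' at pos 37: depth = 3
'[' at pos 41: depth = 4
Maximum depth reached: 4

4


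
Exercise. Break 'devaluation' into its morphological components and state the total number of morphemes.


Step 1: Identify prefix: 'de' (meaning: reverse/remove)
Step 2: Identify root: 'value'
Step 3: Identify suffix(es): 'ation'
Decomposition: de- (prefix: reverse/remove) + value (root) + -ation (suffix: act of)
Total morphemes: 3

3 morphemes (de- (prefix: reverse/remove) + value (root) + -ation (suffix: act of))


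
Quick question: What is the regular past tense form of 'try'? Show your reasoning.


Apply rule: Change -y to -ied. 'try' becomes 'tried'.

tried


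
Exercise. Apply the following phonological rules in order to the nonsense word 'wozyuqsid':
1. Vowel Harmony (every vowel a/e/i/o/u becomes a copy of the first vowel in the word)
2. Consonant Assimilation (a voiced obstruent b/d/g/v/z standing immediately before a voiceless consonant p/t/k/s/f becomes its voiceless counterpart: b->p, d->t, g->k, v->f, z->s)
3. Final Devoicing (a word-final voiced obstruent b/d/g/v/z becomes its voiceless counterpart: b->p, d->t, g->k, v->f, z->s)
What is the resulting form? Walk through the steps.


Starting form: 'wozyuqsid'
Rule 1: Vowel Harmony: all vowels become 'o' (matching first vowel). 'wozyuqsid' -> 'wozyoqsod'
Rule 2: Consonant Assimilation: no voiced obstruent (b/d/g/v/z) stands immediately before a voiceless consonant (p/t/k/s/f). No change.
Rule 3: Final Devoicing: word-final voiced obstruent 'd' becomes voiceless 't'. 'wozyoqsod' -> 'wozyoqsot'
Final form: 'wozyoqsot'

wozyoqsot
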